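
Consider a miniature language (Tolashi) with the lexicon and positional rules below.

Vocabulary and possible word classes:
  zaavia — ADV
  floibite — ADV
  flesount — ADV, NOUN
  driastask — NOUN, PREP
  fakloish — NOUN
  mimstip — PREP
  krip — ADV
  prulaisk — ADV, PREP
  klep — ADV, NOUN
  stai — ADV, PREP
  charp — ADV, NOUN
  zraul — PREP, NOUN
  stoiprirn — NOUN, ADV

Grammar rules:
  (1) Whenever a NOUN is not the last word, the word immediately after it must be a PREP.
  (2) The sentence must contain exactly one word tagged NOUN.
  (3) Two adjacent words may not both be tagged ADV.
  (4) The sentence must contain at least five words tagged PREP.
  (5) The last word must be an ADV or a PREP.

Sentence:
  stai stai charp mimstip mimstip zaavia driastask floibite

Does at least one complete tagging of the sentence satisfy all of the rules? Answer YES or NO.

YES

Candidates per position — 1:stai {ADV,PREP}; 2:stai {ADV,PREP}; 3:charp {ADV,NOUN}; 4:mimstip {PREP}; 5:mimstip {PREP}; 6:zaavia {ADV}; 7:driastask {NOUN,PREP}; 8:floibite {ADV}.
One satisfying assignment: PREP PREP NOUN PREP PREP ADV PREP ADV.
Checking: rule 1 ✓; rule 2 ✓; rule 3 ✓; rule 4 ✓; rule 5 ✓.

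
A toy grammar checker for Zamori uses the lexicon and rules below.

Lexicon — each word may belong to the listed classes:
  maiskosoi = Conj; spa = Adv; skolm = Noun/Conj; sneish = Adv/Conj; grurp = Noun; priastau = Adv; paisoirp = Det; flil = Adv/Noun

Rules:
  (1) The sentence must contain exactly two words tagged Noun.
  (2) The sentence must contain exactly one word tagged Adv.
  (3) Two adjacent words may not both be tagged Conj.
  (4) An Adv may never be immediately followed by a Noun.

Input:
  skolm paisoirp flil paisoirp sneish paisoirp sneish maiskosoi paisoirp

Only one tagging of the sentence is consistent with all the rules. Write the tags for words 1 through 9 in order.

Noun Det Noun Det Conj Det Adv Conj Det

Candidates per position — 1:skolm {Noun,Conj}; 2:paisoirp {Det}; 3:flil {Adv,Noun}; 4:paisoirp {Det}; 5:sneish {Adv,Conj}; 6:paisoirp {Det}; 7:sneish {Adv,Conj}; 8:maiskosoi {Conj}; 9:paisoirp {Det}.
Position 1: Conj is ruled out by rule 1; that leaves Noun.
Position 3: Adv is ruled out by rule 1; that leaves Noun.
Position 7: Conj is ruled out by rule 3; that leaves Adv.
Position 5: Adv is ruled out by rule 2; that leaves Conj.
The unique satisfying tagging is: Noun Det Noun Det Conj Det Adv Conj Det.
Check: rule 1 satisfied; rule 2 satisfied; rule 3 satisfied; rule 4 satisfied.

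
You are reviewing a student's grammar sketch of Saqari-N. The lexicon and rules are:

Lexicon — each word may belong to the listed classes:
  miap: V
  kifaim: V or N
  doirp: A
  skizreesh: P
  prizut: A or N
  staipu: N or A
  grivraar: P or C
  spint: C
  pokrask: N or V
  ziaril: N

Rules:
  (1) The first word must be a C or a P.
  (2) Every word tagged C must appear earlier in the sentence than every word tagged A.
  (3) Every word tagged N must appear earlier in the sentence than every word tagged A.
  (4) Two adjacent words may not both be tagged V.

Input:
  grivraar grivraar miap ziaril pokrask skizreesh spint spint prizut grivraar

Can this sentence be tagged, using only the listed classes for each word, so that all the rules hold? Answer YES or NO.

YES

Candidates per position — 1:grivraar {P,C}; 2:grivraar {P,C}; 3:miap {V}; 4:ziaril {N}; 5:pokrask {N,V}; 6:skizreesh {P}; 7:spint {C}; 8:spint {C}; 9:prizut {A,N}; 10:grivraar {P,C}.
One satisfying assignment: C P V N N P C C A P.
Checking: rule 1 satisfied; rule 2 satisfied; rule 3 satisfied; rule 4 satisfied.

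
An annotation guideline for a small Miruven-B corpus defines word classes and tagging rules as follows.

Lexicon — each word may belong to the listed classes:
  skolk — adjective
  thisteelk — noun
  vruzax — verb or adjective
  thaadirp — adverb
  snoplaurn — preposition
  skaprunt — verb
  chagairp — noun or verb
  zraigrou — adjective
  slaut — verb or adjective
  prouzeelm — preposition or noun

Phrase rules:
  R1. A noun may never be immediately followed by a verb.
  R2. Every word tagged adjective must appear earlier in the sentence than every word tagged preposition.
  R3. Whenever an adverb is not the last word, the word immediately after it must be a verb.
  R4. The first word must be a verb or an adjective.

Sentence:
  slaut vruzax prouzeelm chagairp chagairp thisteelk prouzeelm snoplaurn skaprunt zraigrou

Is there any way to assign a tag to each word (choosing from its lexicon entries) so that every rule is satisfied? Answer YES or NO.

Candidates per position — 1:slaut {verb,adjective}; 2:vruzax {verb,adjective}; 3:prouzeelm {preposition,noun}; 4:chagairp {noun,verb}; 5:chagairp {noun,verb}; 6:thisteelk {noun}; 7:prouzeelm {preposition,noun}; 8:snoplaurn {preposition}; 9:skaprunt {verb}; 10:zraigrou {adjective}.
Rule 2 cannot be satisfied by any choice of tags from the lexicon.
So there is no consistent tagging.

NO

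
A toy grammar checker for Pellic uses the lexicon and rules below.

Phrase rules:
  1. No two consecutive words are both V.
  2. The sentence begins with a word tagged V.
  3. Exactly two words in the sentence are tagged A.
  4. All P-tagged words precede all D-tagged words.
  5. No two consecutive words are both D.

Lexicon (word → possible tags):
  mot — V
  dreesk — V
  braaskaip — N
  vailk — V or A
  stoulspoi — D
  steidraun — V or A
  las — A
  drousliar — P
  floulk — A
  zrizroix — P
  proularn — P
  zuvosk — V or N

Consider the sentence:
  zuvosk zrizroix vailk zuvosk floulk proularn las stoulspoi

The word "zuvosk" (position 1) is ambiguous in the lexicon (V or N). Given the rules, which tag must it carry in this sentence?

V

Candidates per position — 1:zuvosk {V,N}; 2:zrizroix {P}; 3:vailk {V,A}; 4:zuvosk {V,N}; 5:floulk {A}; 6:proularn {P}; 7:las {A}; 8:stoulspoi {D}.
Position 1: N is ruled out by rule 2; that leaves V.
Position 3: A is ruled out by rule 3; that leaves V.
Position 4: V is ruled out by rule 1; that leaves N.
That leaves exactly one tagging: V P V N A P A D.
Verifying each rule — rule 1 satisfied; rule 2 satisfied; rule 3 satisfied; rule 4 satisfied; rule 5 satisfied.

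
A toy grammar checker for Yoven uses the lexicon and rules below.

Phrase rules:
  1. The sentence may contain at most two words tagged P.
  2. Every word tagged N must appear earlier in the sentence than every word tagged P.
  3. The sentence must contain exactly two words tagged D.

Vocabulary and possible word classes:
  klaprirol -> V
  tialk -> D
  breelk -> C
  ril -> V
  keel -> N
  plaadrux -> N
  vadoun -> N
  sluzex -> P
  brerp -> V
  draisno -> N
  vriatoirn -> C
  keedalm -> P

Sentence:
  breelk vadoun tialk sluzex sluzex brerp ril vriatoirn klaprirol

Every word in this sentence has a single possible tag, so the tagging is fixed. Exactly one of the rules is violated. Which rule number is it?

3

Fixed tagging: C N D P P V V C V.
Rule check: R1 holds, R2 holds, R3 violated.
Only rule 3 fails.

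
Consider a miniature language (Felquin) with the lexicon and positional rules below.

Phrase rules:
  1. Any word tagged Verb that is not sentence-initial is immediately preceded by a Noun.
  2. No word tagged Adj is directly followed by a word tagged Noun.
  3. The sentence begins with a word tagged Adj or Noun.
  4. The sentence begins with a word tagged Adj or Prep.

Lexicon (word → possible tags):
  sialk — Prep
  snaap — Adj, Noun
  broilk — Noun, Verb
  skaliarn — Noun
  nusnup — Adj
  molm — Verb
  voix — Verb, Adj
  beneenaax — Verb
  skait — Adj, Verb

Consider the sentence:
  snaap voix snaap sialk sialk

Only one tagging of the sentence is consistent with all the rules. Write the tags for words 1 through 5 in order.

Adj Adj Adj Prep Prep

Candidates per position — 1:snaap {Adj,Noun}; 2:voix {Verb,Adj}; 3:snaap {Adj,Noun}; 4:sialk {Prep}; 5:sialk {Prep}.
Position 1: tagging it Noun would leave rule 4 unsatisfiable, so it must be Adj.
Position 2: tagging it Verb would leave rule 1 unsatisfiable, so it must be Adj.
Position 3: tagging it Noun would leave rule 2 unsatisfiable, so it must be Adj.
The only consistent sequence is: Adj Adj Adj Prep Prep.
Rule-by-rule: rule 1 ok; rule 2 ok; rule 3 ok; rule 4 ok.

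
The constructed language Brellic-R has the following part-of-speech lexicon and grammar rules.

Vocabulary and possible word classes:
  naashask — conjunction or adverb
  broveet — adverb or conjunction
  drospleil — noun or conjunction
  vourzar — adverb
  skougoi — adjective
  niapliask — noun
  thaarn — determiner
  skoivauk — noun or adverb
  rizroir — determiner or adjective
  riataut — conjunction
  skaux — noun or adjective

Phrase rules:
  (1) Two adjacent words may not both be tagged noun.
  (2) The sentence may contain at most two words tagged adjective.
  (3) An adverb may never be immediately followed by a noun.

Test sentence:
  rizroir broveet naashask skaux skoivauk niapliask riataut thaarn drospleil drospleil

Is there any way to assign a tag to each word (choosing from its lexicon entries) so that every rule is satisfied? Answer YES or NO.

Candidates per position — 1:rizroir {determiner,adjective}; 2:broveet {adverb,conjunction}; 3:naashask {conjunction,adverb}; 4:skaux {noun,adjective}; 5:skoivauk {noun,adverb}; 6:niapliask {noun}; 7:riataut {conjunction}; 8:thaarn {determiner}; 9:drospleil {noun,conjunction}; 10:drospleil {noun,conjunction}.
Every candidate sequence violates at least one rule; no consistent tagging exists.

NO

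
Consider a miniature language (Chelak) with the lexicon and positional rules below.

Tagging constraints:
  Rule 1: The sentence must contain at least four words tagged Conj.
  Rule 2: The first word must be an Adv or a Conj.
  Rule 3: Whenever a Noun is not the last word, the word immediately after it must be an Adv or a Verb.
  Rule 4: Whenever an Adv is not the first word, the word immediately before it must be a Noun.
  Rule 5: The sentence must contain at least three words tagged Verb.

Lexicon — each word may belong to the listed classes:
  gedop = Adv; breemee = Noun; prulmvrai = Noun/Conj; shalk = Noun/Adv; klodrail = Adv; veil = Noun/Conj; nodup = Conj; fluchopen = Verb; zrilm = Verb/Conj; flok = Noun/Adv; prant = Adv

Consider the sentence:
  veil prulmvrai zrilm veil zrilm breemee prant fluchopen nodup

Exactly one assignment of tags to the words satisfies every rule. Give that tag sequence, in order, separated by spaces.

Conj Conj Verb Conj Verb Noun Adv Verb Conj

Candidates per position — 1:veil {Noun,Conj}; 2:prulmvrai {Noun,Conj}; 3:zrilm {Verb,Conj}; 4:veil {Noun,Conj}; 5:zrilm {Verb,Conj}; 6:breemee {Noun}; 7:prant {Adv}; 8:fluchopen {Verb}; 9:nodup {Conj}.
Position 1: Noun is ruled out by rule 2; that leaves Conj.
Position 3: Conj is ruled out by rule 5; that leaves Verb.
Position 5: Conj is ruled out by rule 5; that leaves Verb.
Position 2: Noun is ruled out by rule 1; that leaves Conj.
Position 4: Noun is ruled out by rule 1; that leaves Conj.
So the tagging must be: Conj Conj Verb Conj Verb Noun Adv Verb Conj.
Checking: rule 1 ok; rule 2 ok; rule 3 ok; rule 4 ok; rule 5 ok.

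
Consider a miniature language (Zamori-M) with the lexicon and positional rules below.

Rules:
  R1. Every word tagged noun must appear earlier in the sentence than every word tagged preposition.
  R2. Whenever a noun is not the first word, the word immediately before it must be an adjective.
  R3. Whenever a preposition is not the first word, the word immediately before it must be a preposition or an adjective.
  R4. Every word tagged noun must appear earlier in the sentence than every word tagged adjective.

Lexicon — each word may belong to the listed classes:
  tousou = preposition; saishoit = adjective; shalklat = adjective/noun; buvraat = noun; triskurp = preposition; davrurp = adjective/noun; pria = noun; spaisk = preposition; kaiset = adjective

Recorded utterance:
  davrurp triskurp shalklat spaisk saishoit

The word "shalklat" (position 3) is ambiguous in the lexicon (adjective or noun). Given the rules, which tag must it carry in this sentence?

adjective

Candidates per position — 1:davrurp {adjective,noun}; 2:triskurp {preposition}; 3:shalklat {adjective,noun}; 4:spaisk {preposition}; 5:saishoit {adjective}.
Word 1 cannot be noun — rule 3 would then fail for every completion. It is adjective.
Word 3 cannot be noun — rule 1 would then fail for every completion. It is adjective.
The only consistent sequence is: adjective preposition adjective preposition adjective.
Checking: rule 1 ok; rule 2 ok; rule 3 ok; rule 4 ok.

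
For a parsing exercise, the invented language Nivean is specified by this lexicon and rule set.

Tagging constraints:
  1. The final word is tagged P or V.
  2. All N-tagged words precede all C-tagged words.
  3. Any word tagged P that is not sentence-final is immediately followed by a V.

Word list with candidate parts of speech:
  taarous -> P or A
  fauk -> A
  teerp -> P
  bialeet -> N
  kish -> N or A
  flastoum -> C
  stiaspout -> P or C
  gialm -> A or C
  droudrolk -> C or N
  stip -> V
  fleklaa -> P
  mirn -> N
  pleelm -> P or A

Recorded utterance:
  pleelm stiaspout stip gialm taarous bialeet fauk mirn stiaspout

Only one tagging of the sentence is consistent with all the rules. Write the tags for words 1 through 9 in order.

A P V A A N A N P

Candidates per position — 1:pleelm {P,A}; 2:stiaspout {P,C}; 3:stip {V}; 4:gialm {A,C}; 5:taarous {P,A}; 6:bialeet {N}; 7:fauk {A}; 8:mirn {N}; 9:stiaspout {P,C}.
Word 1 cannot be P — rule 3 would then fail for every completion. It is A.
Word 2 cannot be C — rule 2 would then fail for every completion. It is P.
Word 4 cannot be C — rule 2 would then fail for every completion. It is A.
Word 5 cannot be P — rule 3 would then fail for every completion. It is A.
Word 9 cannot be C — rule 1 would then fail for every completion. It is P.
The unique satisfying tagging is: A P V A A N A N P.
Checking: rule 1 holds; rule 2 holds; rule 3 holds.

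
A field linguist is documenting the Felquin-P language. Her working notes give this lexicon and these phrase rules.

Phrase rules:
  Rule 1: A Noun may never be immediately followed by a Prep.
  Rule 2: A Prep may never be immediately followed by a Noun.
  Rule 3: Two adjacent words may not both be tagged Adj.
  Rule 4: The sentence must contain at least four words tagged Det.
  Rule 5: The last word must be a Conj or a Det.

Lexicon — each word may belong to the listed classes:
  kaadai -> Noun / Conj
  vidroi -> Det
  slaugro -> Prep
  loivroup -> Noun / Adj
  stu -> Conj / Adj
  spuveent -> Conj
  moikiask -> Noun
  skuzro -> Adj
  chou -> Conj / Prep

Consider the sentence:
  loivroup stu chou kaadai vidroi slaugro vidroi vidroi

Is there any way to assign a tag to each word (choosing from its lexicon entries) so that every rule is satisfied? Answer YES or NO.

NO

Candidates per position — 1:loivroup {Noun,Adj}; 2:stu {Conj,Adj}; 3:chou {Conj,Prep}; 4:kaadai {Noun,Conj}; 5:vidroi {Det}; 6:slaugro {Prep}; 7:vidroi {Det}; 8:vidroi {Det}.
Rule 4 cannot be satisfied by any choice of tags from the lexicon.
So there is no consistent tagging.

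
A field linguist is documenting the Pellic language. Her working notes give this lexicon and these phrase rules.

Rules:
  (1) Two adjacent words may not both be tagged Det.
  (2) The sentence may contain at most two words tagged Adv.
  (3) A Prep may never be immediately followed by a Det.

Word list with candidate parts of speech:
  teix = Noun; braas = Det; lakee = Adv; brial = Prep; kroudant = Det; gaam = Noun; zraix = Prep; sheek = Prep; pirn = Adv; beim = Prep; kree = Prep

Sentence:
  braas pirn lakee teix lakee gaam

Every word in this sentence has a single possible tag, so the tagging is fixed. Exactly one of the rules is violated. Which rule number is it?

Fixed tagging: Det Adv Adv Noun Adv Noun.
Applying the rules: R1 ok, R2 fails, R3 ok.
Only rule 2 fails.

2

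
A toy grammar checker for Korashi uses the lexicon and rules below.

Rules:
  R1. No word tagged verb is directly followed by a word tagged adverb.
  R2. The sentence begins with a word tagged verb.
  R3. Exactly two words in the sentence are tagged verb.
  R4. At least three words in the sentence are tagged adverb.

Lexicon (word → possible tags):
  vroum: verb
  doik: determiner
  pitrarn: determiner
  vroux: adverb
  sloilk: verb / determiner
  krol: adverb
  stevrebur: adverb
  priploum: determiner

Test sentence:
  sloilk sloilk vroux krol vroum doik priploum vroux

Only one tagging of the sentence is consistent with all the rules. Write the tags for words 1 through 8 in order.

Candidates per position — 1:sloilk {verb,determiner}; 2:sloilk {verb,determiner}; 3:vroux {adverb}; 4:krol {adverb}; 5:vroum {verb}; 6:doik {determiner}; 7:priploum {determiner}; 8:vroux {adverb}.
Position 1: tagging it determiner would leave rule 2 unsatisfiable, so it must be verb.
Position 2: tagging it verb would leave rule 1 unsatisfiable, so it must be determiner.
That leaves exactly one tagging: verb determiner adverb adverb verb determiner determiner adverb.
Rule-by-rule: rule 1 holds; rule 2 holds; rule 3 holds; rule 4 holds.

verb determiner adverb adverb verb determiner determiner adverb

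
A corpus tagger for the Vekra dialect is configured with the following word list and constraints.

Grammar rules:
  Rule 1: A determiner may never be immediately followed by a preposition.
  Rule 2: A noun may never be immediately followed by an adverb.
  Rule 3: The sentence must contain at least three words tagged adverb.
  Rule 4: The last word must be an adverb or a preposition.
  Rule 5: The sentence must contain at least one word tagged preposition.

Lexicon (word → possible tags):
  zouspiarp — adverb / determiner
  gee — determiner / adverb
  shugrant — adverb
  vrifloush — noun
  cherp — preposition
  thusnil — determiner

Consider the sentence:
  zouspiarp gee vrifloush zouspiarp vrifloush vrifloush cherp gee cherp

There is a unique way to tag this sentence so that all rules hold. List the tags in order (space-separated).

adverb adverb noun determiner noun noun preposition adverb preposition

Candidates per position — 1:zouspiarp {adverb,determiner}; 2:gee {determiner,adverb}; 3:vrifloush {noun}; 4:zouspiarp {adverb,determiner}; 5:vrifloush {noun}; 6:vrifloush {noun}; 7:cherp {preposition}; 8:gee {determiner,adverb}; 9:cherp {preposition}.
If word 4 were adverb, no tagging could satisfy rule 2; so word 4 is determiner.
If word 8 were determiner, no tagging could satisfy rule 1; so word 8 is adverb.
If word 1 were determiner, no tagging could satisfy rule 3; so word 1 is adverb.
If word 2 were determiner, no tagging could satisfy rule 3; so word 2 is adverb.
That leaves exactly one tagging: adverb adverb noun determiner noun noun preposition adverb preposition.
Verifying each rule — rule 1 ✓; rule 2 ✓; rule 3 ✓; rule 4 ✓; rule 5 ✓.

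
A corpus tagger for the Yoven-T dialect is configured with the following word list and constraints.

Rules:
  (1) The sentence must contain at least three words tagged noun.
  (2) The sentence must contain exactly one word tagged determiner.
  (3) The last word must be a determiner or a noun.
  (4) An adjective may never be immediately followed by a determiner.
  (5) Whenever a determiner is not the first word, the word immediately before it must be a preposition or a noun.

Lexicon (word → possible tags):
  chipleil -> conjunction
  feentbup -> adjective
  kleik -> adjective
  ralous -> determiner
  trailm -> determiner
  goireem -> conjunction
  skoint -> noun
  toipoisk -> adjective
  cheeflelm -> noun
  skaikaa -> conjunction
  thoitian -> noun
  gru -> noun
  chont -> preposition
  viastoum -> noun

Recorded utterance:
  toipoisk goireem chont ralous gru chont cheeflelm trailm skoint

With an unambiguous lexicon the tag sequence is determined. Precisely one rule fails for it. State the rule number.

2

Fixed tagging: adjective conjunction preposition determiner noun preposition noun determiner noun.
Checking each rule: R1 holds, R2 violated, R3 holds, R4 holds, R5 holds.
Only rule 2 fails.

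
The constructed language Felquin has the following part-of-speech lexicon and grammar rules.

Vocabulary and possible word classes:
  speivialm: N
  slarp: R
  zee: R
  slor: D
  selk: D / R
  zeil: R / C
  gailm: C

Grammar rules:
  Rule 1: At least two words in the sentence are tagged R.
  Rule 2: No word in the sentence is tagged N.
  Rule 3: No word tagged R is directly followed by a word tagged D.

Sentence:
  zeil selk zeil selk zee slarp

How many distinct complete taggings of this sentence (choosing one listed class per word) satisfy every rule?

9

Candidates per position — 1:zeil {R,C}; 2:selk {D,R}; 3:zeil {R,C}; 4:selk {D,R}; 5:zee {R}; 6:slarp {R}.
There are 16 candidate sequences in total.
Checking each against the rules leaves 9 sequences.
Count = 9.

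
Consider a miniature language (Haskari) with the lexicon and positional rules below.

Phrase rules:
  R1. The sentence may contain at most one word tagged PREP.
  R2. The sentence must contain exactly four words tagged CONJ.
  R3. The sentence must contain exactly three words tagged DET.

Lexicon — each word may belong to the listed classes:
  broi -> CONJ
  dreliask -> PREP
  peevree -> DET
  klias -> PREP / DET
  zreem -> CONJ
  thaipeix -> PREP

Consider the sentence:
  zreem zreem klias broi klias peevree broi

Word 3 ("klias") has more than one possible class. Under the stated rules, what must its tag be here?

DET

Candidates per position — 1:zreem {CONJ}; 2:zreem {CONJ}; 3:klias {PREP,DET}; 4:broi {CONJ}; 5:klias {PREP,DET}; 6:peevree {DET}; 7:broi {CONJ}.
Position 3: PREP is ruled out by rule 3; that leaves DET.
Position 5: PREP is ruled out by rule 3; that leaves DET.
The only consistent sequence is: CONJ CONJ DET CONJ DET DET CONJ.
Rule-by-rule: rule 1 satisfied; rule 2 satisfied; rule 3 satisfied.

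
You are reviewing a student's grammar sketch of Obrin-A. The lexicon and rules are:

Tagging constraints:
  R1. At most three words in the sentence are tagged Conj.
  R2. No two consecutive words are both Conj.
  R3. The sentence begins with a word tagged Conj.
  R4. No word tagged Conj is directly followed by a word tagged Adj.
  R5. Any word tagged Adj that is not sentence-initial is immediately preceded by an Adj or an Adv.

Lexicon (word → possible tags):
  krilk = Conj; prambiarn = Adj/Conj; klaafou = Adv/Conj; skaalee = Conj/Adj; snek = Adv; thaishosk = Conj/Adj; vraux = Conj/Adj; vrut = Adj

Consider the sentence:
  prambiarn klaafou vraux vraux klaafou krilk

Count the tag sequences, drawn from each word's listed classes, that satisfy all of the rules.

2

Candidates per position — 1:prambiarn {Adj,Conj}; 2:klaafou {Adv,Conj}; 3:vraux {Conj,Adj}; 4:vraux {Conj,Adj}; 5:klaafou {Adv,Conj}; 6:krilk {Conj}.
There are 32 candidate sequences in total.
The sequences that satisfy every rule: Conj Adv Adj Conj Adv Conj; Conj Adv Adj Adj Adv Conj.
Count = 2.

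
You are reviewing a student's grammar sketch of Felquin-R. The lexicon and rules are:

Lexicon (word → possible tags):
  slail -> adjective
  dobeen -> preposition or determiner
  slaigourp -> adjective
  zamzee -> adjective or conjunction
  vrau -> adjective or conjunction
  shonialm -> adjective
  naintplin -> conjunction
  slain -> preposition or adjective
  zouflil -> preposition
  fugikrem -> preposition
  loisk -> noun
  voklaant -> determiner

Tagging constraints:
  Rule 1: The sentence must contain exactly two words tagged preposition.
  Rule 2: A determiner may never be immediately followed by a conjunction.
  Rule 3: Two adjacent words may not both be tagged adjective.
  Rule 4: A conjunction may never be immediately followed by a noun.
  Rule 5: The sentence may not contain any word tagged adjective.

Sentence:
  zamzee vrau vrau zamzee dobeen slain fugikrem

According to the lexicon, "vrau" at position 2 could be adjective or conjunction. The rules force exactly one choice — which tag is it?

Candidates per position — 1:zamzee {adjective,conjunction}; 2:vrau {adjective,conjunction}; 3:vrau {adjective,conjunction}; 4:zamzee {adjective,conjunction}; 5:dobeen {preposition,determiner}; 6:slain {preposition,adjective}; 7:fugikrem {preposition}.
If word 1 were adjective, no tagging could satisfy rule 5; so word 1 is conjunction.
If word 2 were adjective, no tagging could satisfy rule 5; so word 2 is conjunction.
If word 3 were adjective, no tagging could satisfy rule 5; so word 3 is conjunction.
If word 4 were adjective, no tagging could satisfy rule 5; so word 4 is conjunction.
If word 6 were adjective, no tagging could satisfy rule 5; so word 6 is preposition.
If word 5 were preposition, no tagging could satisfy rule 1; so word 5 is determiner.
The unique satisfying tagging is: conjunction conjunction conjunction conjunction determiner preposition preposition.
Verifying each rule — rule 1 satisfied; rule 2 satisfied; rule 3 satisfied; rule 4 satisfied; rule 5 satisfied.

conjunction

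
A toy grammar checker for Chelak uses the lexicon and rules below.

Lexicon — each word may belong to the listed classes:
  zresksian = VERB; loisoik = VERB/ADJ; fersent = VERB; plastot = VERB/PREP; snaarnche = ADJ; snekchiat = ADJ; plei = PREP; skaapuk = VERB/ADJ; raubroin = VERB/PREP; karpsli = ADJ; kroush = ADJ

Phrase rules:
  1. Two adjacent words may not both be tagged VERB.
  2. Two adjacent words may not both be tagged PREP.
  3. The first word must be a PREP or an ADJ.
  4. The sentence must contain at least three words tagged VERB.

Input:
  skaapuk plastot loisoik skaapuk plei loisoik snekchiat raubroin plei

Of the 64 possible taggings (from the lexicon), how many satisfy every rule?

Candidates per position — 1:skaapuk {VERB,ADJ}; 2:plastot {VERB,PREP}; 3:loisoik {VERB,ADJ}; 4:skaapuk {VERB,ADJ}; 5:plei {PREP}; 6:loisoik {VERB,ADJ}; 7:snekchiat {ADJ}; 8:raubroin {VERB,PREP}; 9:plei {PREP}.
There are 64 candidate sequences in total.
The sequences that satisfy every rule: ADJ VERB ADJ VERB PREP VERB ADJ VERB PREP; ADJ VERB ADJ VERB PREP ADJ ADJ VERB PREP; ADJ VERB ADJ ADJ PREP VERB ADJ VERB PREP; ADJ PREP VERB ADJ PREP VERB ADJ VERB PREP; ADJ PREP ADJ VERB PREP VERB ADJ VERB PREP.
Count = 5.

5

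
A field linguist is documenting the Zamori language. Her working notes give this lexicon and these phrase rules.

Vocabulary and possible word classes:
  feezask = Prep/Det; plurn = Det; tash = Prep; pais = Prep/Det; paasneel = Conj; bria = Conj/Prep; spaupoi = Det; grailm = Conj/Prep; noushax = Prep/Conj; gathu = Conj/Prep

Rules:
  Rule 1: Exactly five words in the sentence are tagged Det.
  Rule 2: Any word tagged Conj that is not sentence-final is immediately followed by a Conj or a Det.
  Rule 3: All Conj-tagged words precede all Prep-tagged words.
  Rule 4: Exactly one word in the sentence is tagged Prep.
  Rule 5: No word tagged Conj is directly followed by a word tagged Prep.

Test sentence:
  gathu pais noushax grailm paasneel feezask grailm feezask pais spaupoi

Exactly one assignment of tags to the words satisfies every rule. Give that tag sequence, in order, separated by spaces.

Candidates per position — 1:gathu {Conj,Prep}; 2:pais {Prep,Det}; 3:noushax {Prep,Conj}; 4:grailm {Conj,Prep}; 5:paasneel {Conj}; 6:feezask {Prep,Det}; 7:grailm {Conj,Prep}; 8:feezask {Prep,Det}; 9:pais {Prep,Det}; 10:spaupoi {Det}.
If word 1 were Prep, no tagging could satisfy rule 3; so word 1 is Conj.
If word 2 were Prep, no tagging could satisfy rule 1; so word 2 is Det.
If word 3 were Prep, no tagging could satisfy rule 3; so word 3 is Conj.
If word 4 were Prep, no tagging could satisfy rule 2; so word 4 is Conj.
If word 6 were Prep, no tagging could satisfy rule 1; so word 6 is Det.
If word 8 were Prep, no tagging could satisfy rule 1; so word 8 is Det.
If word 9 were Prep, no tagging could satisfy rule 1; so word 9 is Det.
If word 7 were Conj, no tagging could satisfy rule 4; so word 7 is Prep.
So the tagging must be: Conj Det Conj Conj Conj Det Prep Det Det Det.
Check: rule 1 ✓; rule 2 ✓; rule 3 ✓; rule 4 ✓; rule 5 ✓.

Conj Det Conj Conj Conj Det Prep Det Det Det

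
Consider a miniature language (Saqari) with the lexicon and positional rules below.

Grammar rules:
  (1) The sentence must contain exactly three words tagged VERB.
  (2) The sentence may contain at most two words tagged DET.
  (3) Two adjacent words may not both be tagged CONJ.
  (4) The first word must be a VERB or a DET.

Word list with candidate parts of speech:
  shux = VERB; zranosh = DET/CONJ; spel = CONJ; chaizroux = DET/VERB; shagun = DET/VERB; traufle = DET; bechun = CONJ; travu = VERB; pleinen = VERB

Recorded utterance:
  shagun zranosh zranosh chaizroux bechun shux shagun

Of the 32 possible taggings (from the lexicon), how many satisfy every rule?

6

Candidates per position — 1:shagun {DET,VERB}; 2:zranosh {DET,CONJ}; 3:zranosh {DET,CONJ}; 4:chaizroux {DET,VERB}; 5:bechun {CONJ}; 6:shux {VERB}; 7:shagun {DET,VERB}.
There are 32 candidate sequences in total.
Checking each against the rules leaves 6 sequences.
Count = 6.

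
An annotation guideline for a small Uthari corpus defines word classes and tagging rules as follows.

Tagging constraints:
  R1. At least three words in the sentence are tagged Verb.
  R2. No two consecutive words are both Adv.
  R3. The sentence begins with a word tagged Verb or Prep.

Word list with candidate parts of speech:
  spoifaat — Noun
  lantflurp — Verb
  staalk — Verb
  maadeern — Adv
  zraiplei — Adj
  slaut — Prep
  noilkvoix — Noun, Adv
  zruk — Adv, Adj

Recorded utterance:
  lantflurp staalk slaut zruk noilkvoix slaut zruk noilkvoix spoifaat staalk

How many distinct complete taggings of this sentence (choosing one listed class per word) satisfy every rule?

Candidates per position — 1:lantflurp {Verb}; 2:staalk {Verb}; 3:slaut {Prep}; 4:zruk {Adv,Adj}; 5:noilkvoix {Noun,Adv}; 6:slaut {Prep}; 7:zruk {Adv,Adj}; 8:noilkvoix {Noun,Adv}; 9:spoifaat {Noun}; 10:staalk {Verb}.
There are 16 candidate sequences in total.
Checking each against the rules leaves 9 sequences.
Count = 9.

9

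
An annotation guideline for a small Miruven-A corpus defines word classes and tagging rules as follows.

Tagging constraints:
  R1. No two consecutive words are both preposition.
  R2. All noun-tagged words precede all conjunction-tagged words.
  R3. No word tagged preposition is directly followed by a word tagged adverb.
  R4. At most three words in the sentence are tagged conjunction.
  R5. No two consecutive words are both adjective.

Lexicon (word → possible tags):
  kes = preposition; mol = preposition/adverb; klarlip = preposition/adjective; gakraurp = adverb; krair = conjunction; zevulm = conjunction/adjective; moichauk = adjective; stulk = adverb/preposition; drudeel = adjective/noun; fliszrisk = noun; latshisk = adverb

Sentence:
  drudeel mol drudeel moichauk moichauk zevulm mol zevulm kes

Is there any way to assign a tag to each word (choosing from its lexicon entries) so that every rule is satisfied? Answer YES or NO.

Candidates per position — 1:drudeel {adjective,noun}; 2:mol {preposition,adverb}; 3:drudeel {adjective,noun}; 4:moichauk {adjective}; 5:moichauk {adjective}; 6:zevulm {conjunction,adjective}; 7:mol {preposition,adverb}; 8:zevulm {conjunction,adjective}; 9:kes {preposition}.
Rule 5 cannot be satisfied by any choice of tags from the lexicon.
So there is no consistent tagging.

NO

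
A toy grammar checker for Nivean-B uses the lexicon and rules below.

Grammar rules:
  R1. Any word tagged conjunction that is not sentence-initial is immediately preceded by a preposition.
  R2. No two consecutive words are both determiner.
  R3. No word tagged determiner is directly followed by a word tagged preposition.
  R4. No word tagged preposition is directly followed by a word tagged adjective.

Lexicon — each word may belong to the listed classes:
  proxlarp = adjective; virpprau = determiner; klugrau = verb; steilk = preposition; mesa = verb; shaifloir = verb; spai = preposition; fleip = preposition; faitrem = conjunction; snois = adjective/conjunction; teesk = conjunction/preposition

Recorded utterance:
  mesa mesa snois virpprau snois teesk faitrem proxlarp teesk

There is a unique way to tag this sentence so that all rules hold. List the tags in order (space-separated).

Candidates per position — 1:mesa {verb}; 2:mesa {verb}; 3:snois {adjective,conjunction}; 4:virpprau {determiner}; 5:snois {adjective,conjunction}; 6:teesk {conjunction,preposition}; 7:faitrem {conjunction}; 8:proxlarp {adjective}; 9:teesk {conjunction,preposition}.
If word 3 were conjunction, no tagging could satisfy rule 1; so word 3 is adjective.
If word 5 were conjunction, no tagging could satisfy rule 1; so word 5 is adjective.
If word 6 were conjunction, no tagging could satisfy rule 1; so word 6 is preposition.
If word 9 were conjunction, no tagging could satisfy rule 1; so word 9 is preposition.
The unique satisfying tagging is: verb verb adjective determiner adjective preposition conjunction adjective preposition.
Rule-by-rule: rule 1 satisfied; rule 2 satisfied; rule 3 satisfied; rule 4 satisfied.

verb verb adjective determiner adjective preposition conjunction adjective preposition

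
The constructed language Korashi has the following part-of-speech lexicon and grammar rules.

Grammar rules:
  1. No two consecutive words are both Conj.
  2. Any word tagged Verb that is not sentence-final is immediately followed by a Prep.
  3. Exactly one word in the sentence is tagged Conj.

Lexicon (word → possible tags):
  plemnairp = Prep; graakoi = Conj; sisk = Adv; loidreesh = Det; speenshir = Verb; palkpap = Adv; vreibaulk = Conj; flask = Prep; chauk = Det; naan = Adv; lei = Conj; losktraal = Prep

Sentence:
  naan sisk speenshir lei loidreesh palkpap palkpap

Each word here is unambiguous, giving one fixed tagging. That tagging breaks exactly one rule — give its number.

Fixed tagging: Adv Adv Verb Conj Det Adv Adv.
Checking each rule: R1 pass, R2 fail, R3 pass.
Only rule 2 fails.

2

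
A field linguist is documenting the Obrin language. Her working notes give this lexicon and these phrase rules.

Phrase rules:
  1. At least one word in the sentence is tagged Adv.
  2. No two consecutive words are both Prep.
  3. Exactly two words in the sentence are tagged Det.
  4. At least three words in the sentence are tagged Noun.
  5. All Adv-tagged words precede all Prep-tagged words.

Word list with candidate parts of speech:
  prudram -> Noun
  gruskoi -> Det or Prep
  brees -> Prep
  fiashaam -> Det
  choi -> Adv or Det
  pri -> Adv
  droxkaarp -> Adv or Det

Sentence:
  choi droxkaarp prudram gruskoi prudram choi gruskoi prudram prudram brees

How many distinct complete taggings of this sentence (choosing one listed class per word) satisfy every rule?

Candidates per position — 1:choi {Adv,Det}; 2:droxkaarp {Adv,Det}; 3:prudram {Noun}; 4:gruskoi {Det,Prep}; 5:prudram {Noun}; 6:choi {Adv,Det}; 7:gruskoi {Det,Prep}; 8:prudram {Noun}; 9:prudram {Noun}; 10:brees {Prep}.
There are 32 candidate sequences in total.
Checking each against the rules leaves 7 sequences.
Count = 7.

7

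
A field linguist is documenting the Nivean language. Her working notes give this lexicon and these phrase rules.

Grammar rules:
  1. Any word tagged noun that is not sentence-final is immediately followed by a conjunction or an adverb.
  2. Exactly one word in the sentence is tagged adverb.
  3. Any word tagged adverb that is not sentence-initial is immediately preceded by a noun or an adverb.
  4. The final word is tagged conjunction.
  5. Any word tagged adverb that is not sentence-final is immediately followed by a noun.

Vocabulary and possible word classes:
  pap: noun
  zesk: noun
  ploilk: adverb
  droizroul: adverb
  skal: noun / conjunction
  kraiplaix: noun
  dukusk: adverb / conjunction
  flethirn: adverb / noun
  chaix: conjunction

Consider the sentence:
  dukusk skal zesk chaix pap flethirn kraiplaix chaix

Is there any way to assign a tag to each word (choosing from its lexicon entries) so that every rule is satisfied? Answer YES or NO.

Candidates per position — 1:dukusk {adverb,conjunction}; 2:skal {noun,conjunction}; 3:zesk {noun}; 4:chaix {conjunction}; 5:pap {noun}; 6:flethirn {adverb,noun}; 7:kraiplaix {noun}; 8:chaix {conjunction}.
One satisfying assignment: conjunction conjunction noun conjunction noun adverb noun conjunction.
Verifying each rule — rule 1 ✓; rule 2 ✓; rule 3 ✓; rule 4 ✓; rule 5 ✓.

YES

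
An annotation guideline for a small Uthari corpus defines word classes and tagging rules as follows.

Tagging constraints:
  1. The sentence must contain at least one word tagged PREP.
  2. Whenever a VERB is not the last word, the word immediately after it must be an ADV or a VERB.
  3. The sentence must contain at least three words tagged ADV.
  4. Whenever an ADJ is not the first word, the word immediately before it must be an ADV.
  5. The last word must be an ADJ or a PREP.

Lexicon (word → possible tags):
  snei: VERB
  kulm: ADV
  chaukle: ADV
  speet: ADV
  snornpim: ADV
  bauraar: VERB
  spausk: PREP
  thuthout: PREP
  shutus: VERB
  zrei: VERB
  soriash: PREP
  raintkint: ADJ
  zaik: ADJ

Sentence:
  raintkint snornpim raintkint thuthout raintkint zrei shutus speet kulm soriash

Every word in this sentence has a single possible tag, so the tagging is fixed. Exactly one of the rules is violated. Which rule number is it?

Fixed tagging: ADJ ADV ADJ PREP ADJ VERB VERB ADV ADV PREP.
Applying the rules: R1 ✓, R2 ✓, R3 ✓, R4 ✗, R5 ✓.
Only rule 4 fails.

4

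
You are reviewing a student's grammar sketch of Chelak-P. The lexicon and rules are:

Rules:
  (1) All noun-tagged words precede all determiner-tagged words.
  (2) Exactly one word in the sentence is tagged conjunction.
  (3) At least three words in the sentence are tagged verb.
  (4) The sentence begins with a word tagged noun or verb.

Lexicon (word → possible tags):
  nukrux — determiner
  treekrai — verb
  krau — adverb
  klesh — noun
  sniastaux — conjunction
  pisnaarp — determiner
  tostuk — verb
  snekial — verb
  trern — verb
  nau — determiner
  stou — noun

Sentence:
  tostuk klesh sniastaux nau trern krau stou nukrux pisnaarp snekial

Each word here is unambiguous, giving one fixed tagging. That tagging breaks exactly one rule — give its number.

1

Fixed tagging: verb noun conjunction determiner verb adverb noun determiner determiner verb.
Checking each rule: R1 ✗, R2 ✓, R3 ✓, R4 ✓.
Only rule 1 fails.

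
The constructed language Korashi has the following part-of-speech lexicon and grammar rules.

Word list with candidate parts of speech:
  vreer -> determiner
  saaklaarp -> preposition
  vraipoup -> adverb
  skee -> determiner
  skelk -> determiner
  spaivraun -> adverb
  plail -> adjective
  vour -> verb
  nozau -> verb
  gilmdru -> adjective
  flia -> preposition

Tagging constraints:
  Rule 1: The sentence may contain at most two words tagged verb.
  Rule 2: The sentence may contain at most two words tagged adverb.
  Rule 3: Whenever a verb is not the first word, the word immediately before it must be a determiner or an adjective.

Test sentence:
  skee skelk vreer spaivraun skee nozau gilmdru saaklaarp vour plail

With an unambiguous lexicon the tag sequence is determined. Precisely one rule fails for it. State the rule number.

3

Fixed tagging: determiner determiner determiner adverb determiner verb adjective preposition verb adjective.
Checking each rule: R1 ✓, R2 ✓, R3 ✗.
Only rule 3 fails.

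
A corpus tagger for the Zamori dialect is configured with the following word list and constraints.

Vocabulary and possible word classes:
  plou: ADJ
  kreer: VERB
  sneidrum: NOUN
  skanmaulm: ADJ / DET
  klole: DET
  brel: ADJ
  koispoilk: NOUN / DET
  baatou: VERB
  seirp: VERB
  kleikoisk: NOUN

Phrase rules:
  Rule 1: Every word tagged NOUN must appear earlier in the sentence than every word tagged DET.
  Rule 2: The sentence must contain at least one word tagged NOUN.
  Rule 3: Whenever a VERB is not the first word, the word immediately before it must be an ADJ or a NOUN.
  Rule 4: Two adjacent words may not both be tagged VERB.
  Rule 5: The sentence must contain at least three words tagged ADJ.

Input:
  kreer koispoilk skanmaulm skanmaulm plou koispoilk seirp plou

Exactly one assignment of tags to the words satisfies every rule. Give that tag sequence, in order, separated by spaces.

VERB NOUN ADJ ADJ ADJ NOUN VERB ADJ

Candidates per position — 1:kreer {VERB}; 2:koispoilk {NOUN,DET}; 3:skanmaulm {ADJ,DET}; 4:skanmaulm {ADJ,DET}; 5:plou {ADJ}; 6:koispoilk {NOUN,DET}; 7:seirp {VERB}; 8:plou {ADJ}.
Word 6 cannot be DET — rule 3 would then fail for every completion. It is NOUN.
Word 2 cannot be DET — rule 1 would then fail for every completion. It is NOUN.
Word 3 cannot be DET — rule 1 would then fail for every completion. It is ADJ.
Word 4 cannot be DET — rule 1 would then fail for every completion. It is ADJ.
The unique satisfying tagging is: VERB NOUN ADJ ADJ ADJ NOUN VERB ADJ.
Rule-by-rule: rule 1 holds; rule 2 holds; rule 3 holds; rule 4 holds; rule 5 holds.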